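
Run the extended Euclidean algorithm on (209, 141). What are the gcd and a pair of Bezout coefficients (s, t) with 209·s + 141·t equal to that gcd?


Euclidean algorithm on (209, 141) — divide until remainder is 0:
  209 = 1 · 141 + 68
  141 = 2 · 68 + 5
  68 = 13 · 5 + 3
  5 = 1 · 3 + 2
  3 = 1 · 2 + 1
  2 = 2 · 1 + 0
gcd(209, 141) = 1.
Track Bezout coefficients alongside the remainders: start with r₀ = 209 = a·1 + b·0 (s = 1, t = 0) and r₁ = 141 = a·0 + b·1 (s = 0, t = 1); each new remainder r_{k+1} = r_{k-1} − q_k·r_k inherits s_{k+1} = s_{k-1} − q_k·s_k, t_{k+1} = t_{k-1} − q_k·t_k, so r_k = a·s_k + b·t_k at every step:
  q = 1: r = 68, s = 1 − 1·0 = 1, t = 0 − 1·1 = -1  (check: 209·1 + 141·(-1) = 68)
  q = 2: r = 5, s = 0 − 2·1 = -2, t = 1 − 2·(-1) = 3  (check: 209·(-2) + 141·3 = 5)
  q = 13: r = 3, s = 1 − 13·(-2) = 27, t = -1 − 13·3 = -40  (check: 209·27 + 141·(-40) = 3)
  q = 1: r = 2, s = -2 − 1·27 = -29, t = 3 − 1·(-40) = 43  (check: 209·(-29) + 141·43 = 2)
  q = 1: r = 1, s = 27 − 1·(-29) = 56, t = -40 − 1·43 = -83  (check: 209·56 + 141·(-83) = 1)
The row with r = 1 (the gcd) gives the Bezout coefficients s = 56, t = -83.
Result: 209 · (56) + 141 · (-83) = 1.

gcd(209, 141) = 1; s = 56, t = -83 (check: 209·56 + 141·(-83) = 1).


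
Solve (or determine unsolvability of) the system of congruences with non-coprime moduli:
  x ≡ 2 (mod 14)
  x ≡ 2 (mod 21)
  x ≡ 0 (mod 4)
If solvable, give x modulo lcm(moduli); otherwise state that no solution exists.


Moduli 14, 21, 4 are not pairwise coprime, so CRT works modulo lcm(m_i) when all pairwise compatibility conditions hold.
Pairwise compatibility: gcd(m_i, m_j) must divide a_i - a_j for every pair.
Merge one congruence at a time:
  Start: x ≡ 2 (mod 14).
  Combine with x ≡ 2 (mod 21): gcd(14, 21) = 7; 2 - 2 = 0, which IS divisible by 7, so compatible.
    Write x = 2 + 14·t and substitute into x ≡ 2 (mod 21): 14·t ≡ 2 − 2 = 0 (mod 21).
    Divide the congruence (and modulus) by g = 7: 2·t ≡ 0 (mod 3).
    The inverse of 2 mod 3 is 2 (since 2·2 = 4 = 1·3 + 1), so t ≡ 2·0 = 0 ≡ 0 (mod 3).
    Then x = 2 + 14·0 = 2, valid modulo lcm(14, 21) = 42: x ≡ 2 (mod 42).
  Combine with x ≡ 0 (mod 4): gcd(42, 4) = 2; 0 - 2 = -2, which IS divisible by 2, so compatible.
    Write x = 2 + 42·t and substitute into x ≡ 0 (mod 4): 42·t ≡ 0 − 2 = -2 (mod 4).
    Divide the congruence (and modulus) by g = 2: 21·t ≡ -1 (mod 2).
    Reduce coefficients mod 2: 1·t ≡ 1 (mod 2).
    So t ≡ 1 (mod 2).
    Then x = 2 + 42·1 = 44, valid modulo lcm(42, 4) = 84: x ≡ 44 (mod 84).
Verify: 44 mod 14 = 2, 44 mod 21 = 2, 44 mod 4 = 0.

x ≡ 44 (mod 84).


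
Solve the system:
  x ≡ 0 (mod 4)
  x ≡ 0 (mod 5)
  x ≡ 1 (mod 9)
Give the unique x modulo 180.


Moduli 4, 5, 9 are pairwise coprime; by CRT there is a unique solution modulo M = 4 · 5 · 9 = 180.
Solve pairwise, accumulating the modulus:
  Start with x ≡ 0 (mod 4).
  Combine with x ≡ 0 (mod 5): since gcd(4, 5) = 1, we get a unique residue mod 20.
    Write x = 0 + 4·t and substitute into x ≡ 0 (mod 5): 4·t ≡ 0 − 0 = 0 (mod 5).
    The inverse of 4 mod 5 is 4 (since 4·4 = 16 = 3·5 + 1), so t ≡ 4·0 = 0 ≡ 0 (mod 5).
    Then x = 0 + 4·0 = 0, valid modulo lcm(4, 5) = 20: x ≡ 0 (mod 20).
  Combine with x ≡ 1 (mod 9): since gcd(20, 9) = 1, we get a unique residue mod 180.
    Write x = 0 + 20·t and substitute into x ≡ 1 (mod 9): 20·t ≡ 1 − 0 = 1 (mod 9).
    Reduce coefficients mod 9: 2·t ≡ 1 (mod 9).
    The inverse of 2 mod 9 is 5 (since 2·5 = 10 = 1·9 + 1), so t ≡ 5·1 = 5 ≡ 5 (mod 9).
    Then x = 0 + 20·5 = 100, valid modulo lcm(20, 9) = 180: x ≡ 100 (mod 180).
Verify: 100 mod 4 = 0 ✓, 100 mod 5 = 0 ✓, 100 mod 9 = 1 ✓.

x ≡ 100 (mod 180).


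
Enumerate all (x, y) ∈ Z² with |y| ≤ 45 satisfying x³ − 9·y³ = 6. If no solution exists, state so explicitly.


The equation is x³ - 9y³ = 6. For fixed y, x³ = 9·y³ + 6, so a solution requires the RHS to be a perfect cube.
Strategy: iterate y from -45 to 45, compute RHS = 9·y³ + 6, and check whether it is a (positive or negative) perfect cube.
Check small values of y:
  y = 0: RHS = 6 is not a perfect cube.
  y = 1: RHS = 15 is not a perfect cube.
  y = -1: RHS = -3 is not a perfect cube.
  y = 2: RHS = 78 is not a perfect cube.
  y = -2: RHS = -66 is not a perfect cube.
  y = 3: RHS = 249 is not a perfect cube.
  y = -3: RHS = -237 is not a perfect cube.
Continuing the search up to |y| = 45 finds no solutions either.
No (x, y) in the scanned range satisfies the equation.

No integer solutions with |y| ≤ 45.


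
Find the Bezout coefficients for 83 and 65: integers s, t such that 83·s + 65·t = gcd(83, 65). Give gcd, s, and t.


Euclidean algorithm on (83, 65) — divide until remainder is 0:
  83 = 1 · 65 + 18
  65 = 3 · 18 + 11
  18 = 1 · 11 + 7
  11 = 1 · 7 + 4
  7 = 1 · 4 + 3
  4 = 1 · 3 + 1
  3 = 3 · 1 + 0
gcd(83, 65) = 1.
Track Bezout coefficients alongside the remainders: start with r₀ = 83 = a·1 + b·0 (s = 1, t = 0) and r₁ = 65 = a·0 + b·1 (s = 0, t = 1); each new remainder r_{k+1} = r_{k-1} − q_k·r_k inherits s_{k+1} = s_{k-1} − q_k·s_k, t_{k+1} = t_{k-1} − q_k·t_k, so r_k = a·s_k + b·t_k at every step:
  q = 1: r = 18, s = 1 − 1·0 = 1, t = 0 − 1·1 = -1  (check: 83·1 + 65·(-1) = 18)
  q = 3: r = 11, s = 0 − 3·1 = -3, t = 1 − 3·(-1) = 4  (check: 83·(-3) + 65·4 = 11)
  q = 1: r = 7, s = 1 − 1·(-3) = 4, t = -1 − 1·4 = -5  (check: 83·4 + 65·(-5) = 7)
  q = 1: r = 4, s = -3 − 1·4 = -7, t = 4 − 1·(-5) = 9  (check: 83·(-7) + 65·9 = 4)
  q = 1: r = 3, s = 4 − 1·(-7) = 11, t = -5 − 1·9 = -14  (check: 83·11 + 65·(-14) = 3)
  q = 1: r = 1, s = -7 − 1·11 = -18, t = 9 − 1·(-14) = 23  (check: 83·(-18) + 65·23 = 1)
The row with r = 1 (the gcd) gives the Bezout coefficients s = -18, t = 23.
Result: 83 · (-18) + 65 · (23) = 1.

gcd(83, 65) = 1; s = -18, t = 23 (check: 83·(-18) + 65·23 = 1).


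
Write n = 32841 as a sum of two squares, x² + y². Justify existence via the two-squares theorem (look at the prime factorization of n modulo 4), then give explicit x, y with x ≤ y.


Step 1: Factor n = 32841 = 3^2 · 41 · 89.
Step 2: Check the mod-4 condition on each prime factor: 3 ≡ 3 (mod 4), exponent 2 (must be even); 41 ≡ 1 (mod 4), exponent 1; 89 ≡ 1 (mod 4), exponent 1.
All primes ≡ 3 (mod 4) appear to even exponent (or don't appear), so by the two-squares theorem n IS expressible as a sum of two squares.
Step 3: Build a representation. Group n = k² · m with k = 3 and m = 41 · 89 = 3649 (a product of primes ≡ 1 (mod 4)); a representation of m scales to one of n via (k·x)² + (k·y)² = k²(x² + y²). Each prime p ≡ 1 (mod 4) is itself a sum of two squares; find a² by testing p − a² for a perfect square:
  41: 41 − 1² = 40, 41 − 2² = 37, 41 − 3² = 32, 41 − 4² = 25 = 5² ⇒ 41 = 4² + 5².
  89: 89 − 1² = 88, 89 − 2² = 85, 89 − 3² = 80, 89 − 4² = 73, 89 − 5² = 64 = 8² ⇒ 89 = 5² + 8².
  Combine using the Brahmagupta–Fibonacci identity (a² + b²)(c² + d²) = (ac − bd)² + (ad + bc)² = (ac + bd)² + (ad − bc)²:
  41 · 89 = 3649: from (4² + 5²)(5² + 8²), take (4·5 − 5·8, 4·8 + 5·5) = (20 − 40, 32 + 25) = (-20, 57); dropping signs (only squares matter) gives (20, 57); check 20² + 57² = 400 + 3249 = 3649 ✓.
  Scale by k = 3: (3·20, 3·57) = (60, 171).
Step 4: Order so x ≤ y and verify: 60² + 171² = 3600 + 29241 = 32841 = n. ✓

n = 32841 = 60² + 171² (one valid representation with x ≤ y).


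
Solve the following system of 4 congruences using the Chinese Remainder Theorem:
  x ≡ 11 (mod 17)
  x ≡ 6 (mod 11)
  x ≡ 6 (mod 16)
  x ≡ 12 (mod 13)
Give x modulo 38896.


Product of moduli M = 17 · 11 · 16 · 13 = 38896.
Merge one congruence at a time:
  Start: x ≡ 11 (mod 17).
  Combine with x ≡ 6 (mod 11); new modulus lcm = 187.
    Write x = 11 + 17·t and substitute into x ≡ 6 (mod 11): 17·t ≡ 6 − 11 = -5 (mod 11).
    Reduce coefficients mod 11: 6·t ≡ 6 (mod 11).
    The inverse of 6 mod 11 is 2 (since 6·2 = 12 = 1·11 + 1), so t ≡ 2·6 = 12 ≡ 1 (mod 11).
    Then x = 11 + 17·1 = 28, valid modulo lcm(17, 11) = 187: x ≡ 28 (mod 187).
  Combine with x ≡ 6 (mod 16); new modulus lcm = 2992.
    Write x = 28 + 187·t and substitute into x ≡ 6 (mod 16): 187·t ≡ 6 − 28 = -22 (mod 16).
    Reduce coefficients mod 16: 11·t ≡ 10 (mod 16).
    The inverse of 11 mod 16 is 3 (since 11·3 = 33 = 2·16 + 1), so t ≡ 3·10 = 30 ≡ 14 (mod 16).
    Then x = 28 + 187·14 = 2646, valid modulo lcm(187, 16) = 2992: x ≡ 2646 (mod 2992).
  Combine with x ≡ 12 (mod 13); new modulus lcm = 38896.
    Write x = 2646 + 2992·t and substitute into x ≡ 12 (mod 13): 2992·t ≡ 12 − 2646 = -2634 (mod 13).
    Reduce coefficients mod 13: 2·t ≡ 5 (mod 13).
    The inverse of 2 mod 13 is 7 (since 2·7 = 14 = 1·13 + 1), so t ≡ 7·5 = 35 ≡ 9 (mod 13).
    Then x = 2646 + 2992·9 = 29574, valid modulo lcm(2992, 13) = 38896: x ≡ 29574 (mod 38896).
Verify against each original: 29574 mod 17 = 11, 29574 mod 11 = 6, 29574 mod 16 = 6, 29574 mod 13 = 12.

x ≡ 29574 (mod 38896).


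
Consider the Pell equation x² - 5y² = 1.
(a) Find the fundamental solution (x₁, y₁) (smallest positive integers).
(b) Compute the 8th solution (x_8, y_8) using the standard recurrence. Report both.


Step 1: Find the fundamental solution (x₁, y₁) of x² - 5y² = 1.
  Expand √5 as a continued fraction. a₀ = ⌊√5⌋ = 2; iterate m_{k+1} = d_k·a_k − m_k, d_{k+1} = (5 − m_{k+1}²)/d_k, a_{k+1} = ⌊(a₀ + m_{k+1})/d_{k+1}⌋ (starting m₀ = 0, d₀ = 1), with convergents p_k = a_k·p_{k-1} + p_{k-2}, q_k = a_k·q_{k-1} + q_{k-2} (p₋₁ = 1, q₋₁ = 0):
  k = 0: a₀ = 2; p₀/q₀ = 2/1; p₀² − 5·q₀² = 4 − 5 = -1.
  k = 1: m = 2, d = 1, a = ⌊(2 + 2)/1⌋ = 4; p/q = (4·2 + 1)/(4·1 + 0) = 9/4; p² − 5·q² = 81 − 80 = 1.
  The first convergent with p² − 5·q² = 1 gives the fundamental solution (x₁, y₁) = (9, 4).
Step 2: Apply the recurrence (x_{n+1}, y_{n+1}) = (x₁x_n + 5y₁y_n, x₁y_n + y₁x_n) repeatedly.
  From (x_1, y_1) = (9, 4): x_2 = 9·9 + 5·4·4 = 161; y_2 = 9·4 + 4·9 = 72.
  From (x_2, y_2) = (161, 72): x_3 = 9·161 + 5·4·72 = 2889; y_3 = 9·72 + 4·161 = 1292.
  From (x_3, y_3) = (2889, 1292): x_4 = 9·2889 + 5·4·1292 = 51841; y_4 = 9·1292 + 4·2889 = 23184.
  From (x_4, y_4) = (51841, 23184): x_5 = 9·51841 + 5·4·23184 = 930249; y_5 = 9·23184 + 4·51841 = 416020.
  From (x_5, y_5) = (930249, 416020): x_6 = 9·930249 + 5·4·416020 = 16692641; y_6 = 9·416020 + 4·930249 = 7465176.
  From (x_6, y_6) = (16692641, 7465176): x_7 = 9·16692641 + 5·4·7465176 = 299537289; y_7 = 9·7465176 + 4·16692641 = 133957148.
  From (x_7, y_7) = (299537289, 133957148): x_8 = 9·299537289 + 5·4·133957148 = 5374978561; y_8 = 9·133957148 + 4·299537289 = 2403763488.
Step 3: Verify x_8² - 5·y_8² = 28890394531209630721 - 28890394531209630720 = 1 (should be 1). ✓

(x_1, y_1) = (9, 4); (x_8, y_8) = (5374978561, 2403763488).


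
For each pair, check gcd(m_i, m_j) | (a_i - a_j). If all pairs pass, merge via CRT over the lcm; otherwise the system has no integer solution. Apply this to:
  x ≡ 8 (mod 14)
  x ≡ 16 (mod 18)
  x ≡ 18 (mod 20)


Moduli 14, 18, 20 are not pairwise coprime, so CRT works modulo lcm(m_i) when all pairwise compatibility conditions hold.
Pairwise compatibility: gcd(m_i, m_j) must divide a_i - a_j for every pair.
Merge one congruence at a time:
  Start: x ≡ 8 (mod 14).
  Combine with x ≡ 16 (mod 18): gcd(14, 18) = 2; 16 - 8 = 8, which IS divisible by 2, so compatible.
    Write x = 8 + 14·t and substitute into x ≡ 16 (mod 18): 14·t ≡ 16 − 8 = 8 (mod 18).
    Divide the congruence (and modulus) by g = 2: 7·t ≡ 4 (mod 9).
    The inverse of 7 mod 9 is 4 (since 7·4 = 28 = 3·9 + 1), so t ≡ 4·4 = 16 ≡ 7 (mod 9).
    Then x = 8 + 14·7 = 106, valid modulo lcm(14, 18) = 126: x ≡ 106 (mod 126).
  Combine with x ≡ 18 (mod 20): gcd(126, 20) = 2; 18 - 106 = -88, which IS divisible by 2, so compatible.
    Write x = 106 + 126·t and substitute into x ≡ 18 (mod 20): 126·t ≡ 18 − 106 = -88 (mod 20).
    Divide the congruence (and modulus) by g = 2: 63·t ≡ -44 (mod 10).
    Reduce coefficients mod 10: 3·t ≡ 6 (mod 10).
    The inverse of 3 mod 10 is 7 (since 3·7 = 21 = 2·10 + 1), so t ≡ 7·6 = 42 ≡ 2 (mod 10).
    Then x = 106 + 126·2 = 358, valid modulo lcm(126, 20) = 1260: x ≡ 358 (mod 1260).
Verify: 358 mod 14 = 8, 358 mod 18 = 16, 358 mod 20 = 18.

x ≡ 358 (mod 1260).


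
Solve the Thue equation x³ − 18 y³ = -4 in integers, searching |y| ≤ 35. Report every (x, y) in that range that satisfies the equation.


The equation is x³ - 18y³ = -4. For fixed y, x³ = 18·y³ − 4, so a solution requires the RHS to be a perfect cube.
Strategy: iterate y from -35 to 35, compute RHS = 18·y³ − 4, and check whether it is a (positive or negative) perfect cube.
Check small values of y:
  y = 0: RHS = -4 is not a perfect cube.
  y = 1: RHS = 14 is not a perfect cube.
  y = -1: RHS = -22 is not a perfect cube.
  y = 2: RHS = 140 is not a perfect cube.
  y = -2: RHS = -148 is not a perfect cube.
  y = 3: RHS = 482 is not a perfect cube.
  y = -3: RHS = -490 is not a perfect cube.
Continuing the search up to |y| = 35 finds no solutions either.
No (x, y) in the scanned range satisfies the equation.

No integer solutions with |y| ≤ 35.


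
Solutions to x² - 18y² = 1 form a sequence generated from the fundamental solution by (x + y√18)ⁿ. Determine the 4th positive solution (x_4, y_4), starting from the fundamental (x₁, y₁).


Step 1: Find the fundamental solution (x₁, y₁) of x² - 18y² = 1.
  Expand √18 as a continued fraction. a₀ = ⌊√18⌋ = 4; iterate m_{k+1} = d_k·a_k − m_k, d_{k+1} = (18 − m_{k+1}²)/d_k, a_{k+1} = ⌊(a₀ + m_{k+1})/d_{k+1}⌋ (starting m₀ = 0, d₀ = 1), with convergents p_k = a_k·p_{k-1} + p_{k-2}, q_k = a_k·q_{k-1} + q_{k-2} (p₋₁ = 1, q₋₁ = 0):
  k = 0: a₀ = 4; p₀/q₀ = 4/1; p₀² − 18·q₀² = 16 − 18 = -2.
  k = 1: m = 4, d = 2, a = ⌊(4 + 4)/2⌋ = 4; p/q = (4·4 + 1)/(4·1 + 0) = 17/4; p² − 18·q² = 289 − 288 = 1.
  The first convergent with p² − 18·q² = 1 gives the fundamental solution (x₁, y₁) = (17, 4).
Step 2: Apply the recurrence (x_{n+1}, y_{n+1}) = (x₁x_n + 18y₁y_n, x₁y_n + y₁x_n) repeatedly.
  From (x_1, y_1) = (17, 4): x_2 = 17·17 + 18·4·4 = 577; y_2 = 17·4 + 4·17 = 136.
  From (x_2, y_2) = (577, 136): x_3 = 17·577 + 18·4·136 = 19601; y_3 = 17·136 + 4·577 = 4620.
  From (x_3, y_3) = (19601, 4620): x_4 = 17·19601 + 18·4·4620 = 665857; y_4 = 17·4620 + 4·19601 = 156944.
Step 3: Verify x_4² - 18·y_4² = 443365544449 - 443365544448 = 1 (should be 1). ✓

(x_1, y_1) = (17, 4); (x_4, y_4) = (665857, 156944).


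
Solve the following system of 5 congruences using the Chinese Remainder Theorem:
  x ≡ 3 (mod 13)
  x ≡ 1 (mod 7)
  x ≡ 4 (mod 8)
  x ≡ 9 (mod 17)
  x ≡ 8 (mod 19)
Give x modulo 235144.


Product of moduli M = 13 · 7 · 8 · 17 · 19 = 235144.
Merge one congruence at a time:
  Start: x ≡ 3 (mod 13).
  Combine with x ≡ 1 (mod 7); new modulus lcm = 91.
    Write x = 3 + 13·t and substitute into x ≡ 1 (mod 7): 13·t ≡ 1 − 3 = -2 (mod 7).
    Reduce coefficients mod 7: 6·t ≡ 5 (mod 7).
    The inverse of 6 mod 7 is 6 (since 6·6 = 36 = 5·7 + 1), so t ≡ 6·5 = 30 ≡ 2 (mod 7).
    Then x = 3 + 13·2 = 29, valid modulo lcm(13, 7) = 91: x ≡ 29 (mod 91).
  Combine with x ≡ 4 (mod 8); new modulus lcm = 728.
    Write x = 29 + 91·t and substitute into x ≡ 4 (mod 8): 91·t ≡ 4 − 29 = -25 (mod 8).
    Reduce coefficients mod 8: 3·t ≡ 7 (mod 8).
    The inverse of 3 mod 8 is 3 (since 3·3 = 9 = 1·8 + 1), so t ≡ 3·7 = 21 ≡ 5 (mod 8).
    Then x = 29 + 91·5 = 484, valid modulo lcm(91, 8) = 728: x ≡ 484 (mod 728).
  Combine with x ≡ 9 (mod 17); new modulus lcm = 12376.
    Write x = 484 + 728·t and substitute into x ≡ 9 (mod 17): 728·t ≡ 9 − 484 = -475 (mod 17).
    Reduce coefficients mod 17: 14·t ≡ 1 (mod 17).
    The inverse of 14 mod 17 is 11 (since 14·11 = 154 = 9·17 + 1), so t ≡ 11·1 = 11 ≡ 11 (mod 17).
    Then x = 484 + 728·11 = 8492, valid modulo lcm(728, 17) = 12376: x ≡ 8492 (mod 12376).
  Combine with x ≡ 8 (mod 19); new modulus lcm = 235144.
    Write x = 8492 + 12376·t and substitute into x ≡ 8 (mod 19): 12376·t ≡ 8 − 8492 = -8484 (mod 19).
    Reduce coefficients mod 19: 7·t ≡ 9 (mod 19).
    The inverse of 7 mod 19 is 11 (since 7·11 = 77 = 4·19 + 1), so t ≡ 11·9 = 99 ≡ 4 (mod 19).
    Then x = 8492 + 12376·4 = 57996, valid modulo lcm(12376, 19) = 235144: x ≡ 57996 (mod 235144).
Verify against each original: 57996 mod 13 = 3, 57996 mod 7 = 1, 57996 mod 8 = 4, 57996 mod 17 = 9, 57996 mod 19 = 8.

x ≡ 57996 (mod 235144).


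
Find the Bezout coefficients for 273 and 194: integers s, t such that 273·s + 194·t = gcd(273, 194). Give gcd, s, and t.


Euclidean algorithm on (273, 194) — divide until remainder is 0:
  273 = 1 · 194 + 79
  194 = 2 · 79 + 36
  79 = 2 · 36 + 7
  36 = 5 · 7 + 1
  7 = 7 · 1 + 0
gcd(273, 194) = 1.
Track Bezout coefficients alongside the remainders: start with r₀ = 273 = a·1 + b·0 (s = 1, t = 0) and r₁ = 194 = a·0 + b·1 (s = 0, t = 1); each new remainder r_{k+1} = r_{k-1} − q_k·r_k inherits s_{k+1} = s_{k-1} − q_k·s_k, t_{k+1} = t_{k-1} − q_k·t_k, so r_k = a·s_k + b·t_k at every step:
  q = 1: r = 79, s = 1 − 1·0 = 1, t = 0 − 1·1 = -1  (check: 273·1 + 194·(-1) = 79)
  q = 2: r = 36, s = 0 − 2·1 = -2, t = 1 − 2·(-1) = 3  (check: 273·(-2) + 194·3 = 36)
  q = 2: r = 7, s = 1 − 2·(-2) = 5, t = -1 − 2·3 = -7  (check: 273·5 + 194·(-7) = 7)
  q = 5: r = 1, s = -2 − 5·5 = -27, t = 3 − 5·(-7) = 38  (check: 273·(-27) + 194·38 = 1)
The row with r = 1 (the gcd) gives the Bezout coefficients s = -27, t = 38.
Result: 273 · (-27) + 194 · (38) = 1.

gcd(273, 194) = 1; s = -27, t = 38 (check: 273·(-27) + 194·38 = 1).


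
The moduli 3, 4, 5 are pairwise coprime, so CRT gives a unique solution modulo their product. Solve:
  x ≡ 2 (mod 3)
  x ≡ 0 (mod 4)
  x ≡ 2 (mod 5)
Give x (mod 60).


Moduli 3, 4, 5 are pairwise coprime; by CRT there is a unique solution modulo M = 3 · 4 · 5 = 60.
Solve pairwise, accumulating the modulus:
  Start with x ≡ 2 (mod 3).
  Combine with x ≡ 0 (mod 4): since gcd(3, 4) = 1, we get a unique residue mod 12.
    Write x = 2 + 3·t and substitute into x ≡ 0 (mod 4): 3·t ≡ 0 − 2 = -2 (mod 4).
    Reduce coefficients mod 4: 3·t ≡ 2 (mod 4).
    The inverse of 3 mod 4 is 3 (since 3·3 = 9 = 2·4 + 1), so t ≡ 3·2 = 6 ≡ 2 (mod 4).
    Then x = 2 + 3·2 = 8, valid modulo lcm(3, 4) = 12: x ≡ 8 (mod 12).
  Combine with x ≡ 2 (mod 5): since gcd(12, 5) = 1, we get a unique residue mod 60.
    Write x = 8 + 12·t and substitute into x ≡ 2 (mod 5): 12·t ≡ 2 − 8 = -6 (mod 5).
    Reduce coefficients mod 5: 2·t ≡ 4 (mod 5).
    The inverse of 2 mod 5 is 3 (since 2·3 = 6 = 1·5 + 1), so t ≡ 3·4 = 12 ≡ 2 (mod 5).
    Then x = 8 + 12·2 = 32, valid modulo lcm(12, 5) = 60: x ≡ 32 (mod 60).
Verify: 32 mod 3 = 2 ✓, 32 mod 4 = 0 ✓, 32 mod 5 = 2 ✓.

x ≡ 32 (mod 60).


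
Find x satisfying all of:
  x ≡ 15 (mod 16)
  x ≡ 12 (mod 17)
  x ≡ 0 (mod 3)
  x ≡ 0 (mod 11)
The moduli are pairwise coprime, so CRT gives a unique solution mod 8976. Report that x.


Product of moduli M = 16 · 17 · 3 · 11 = 8976.
Merge one congruence at a time:
  Start: x ≡ 15 (mod 16).
  Combine with x ≡ 12 (mod 17); new modulus lcm = 272.
    Write x = 15 + 16·t and substitute into x ≡ 12 (mod 17): 16·t ≡ 12 − 15 = -3 (mod 17).
    Reduce coefficients mod 17: 16·t ≡ 14 (mod 17).
    The inverse of 16 mod 17 is 16 (since 16·16 = 256 = 15·17 + 1), so t ≡ 16·14 = 224 ≡ 3 (mod 17).
    Then x = 15 + 16·3 = 63, valid modulo lcm(16, 17) = 272: x ≡ 63 (mod 272).
  Combine with x ≡ 0 (mod 3); new modulus lcm = 816.
    Write x = 63 + 272·t and substitute into x ≡ 0 (mod 3): 272·t ≡ 0 − 63 = -63 (mod 3).
    Reduce coefficients mod 3: 2·t ≡ 0 (mod 3).
    The inverse of 2 mod 3 is 2 (since 2·2 = 4 = 1·3 + 1), so t ≡ 2·0 = 0 ≡ 0 (mod 3).
    Then x = 63 + 272·0 = 63, valid modulo lcm(272, 3) = 816: x ≡ 63 (mod 816).
  Combine with x ≡ 0 (mod 11); new modulus lcm = 8976.
    Write x = 63 + 816·t and substitute into x ≡ 0 (mod 11): 816·t ≡ 0 − 63 = -63 (mod 11).
    Reduce coefficients mod 11: 2·t ≡ 3 (mod 11).
    The inverse of 2 mod 11 is 6 (since 2·6 = 12 = 1·11 + 1), so t ≡ 6·3 = 18 ≡ 7 (mod 11).
    Then x = 63 + 816·7 = 5775, valid modulo lcm(816, 11) = 8976: x ≡ 5775 (mod 8976).
Verify against each original: 5775 mod 16 = 15, 5775 mod 17 = 12, 5775 mod 3 = 0, 5775 mod 11 = 0.

x ≡ 5775 (mod 8976).


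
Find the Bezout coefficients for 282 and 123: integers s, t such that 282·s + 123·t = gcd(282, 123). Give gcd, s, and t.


Euclidean algorithm on (282, 123) — divide until remainder is 0:
  282 = 2 · 123 + 36
  123 = 3 · 36 + 15
  36 = 2 · 15 + 6
  15 = 2 · 6 + 3
  6 = 2 · 3 + 0
gcd(282, 123) = 3.
Track Bezout coefficients alongside the remainders: start with r₀ = 282 = a·1 + b·0 (s = 1, t = 0) and r₁ = 123 = a·0 + b·1 (s = 0, t = 1); each new remainder r_{k+1} = r_{k-1} − q_k·r_k inherits s_{k+1} = s_{k-1} − q_k·s_k, t_{k+1} = t_{k-1} − q_k·t_k, so r_k = a·s_k + b·t_k at every step:
  q = 2: r = 36, s = 1 − 2·0 = 1, t = 0 − 2·1 = -2  (check: 282·1 + 123·(-2) = 36)
  q = 3: r = 15, s = 0 − 3·1 = -3, t = 1 − 3·(-2) = 7  (check: 282·(-3) + 123·7 = 15)
  q = 2: r = 6, s = 1 − 2·(-3) = 7, t = -2 − 2·7 = -16  (check: 282·7 + 123·(-16) = 6)
  q = 2: r = 3, s = -3 − 2·7 = -17, t = 7 − 2·(-16) = 39  (check: 282·(-17) + 123·39 = 3)
The row with r = 3 (the gcd) gives the Bezout coefficients s = -17, t = 39.
Result: 282 · (-17) + 123 · (39) = 3.

gcd(282, 123) = 3; s = -17, t = 39 (check: 282·(-17) + 123·39 = 3).


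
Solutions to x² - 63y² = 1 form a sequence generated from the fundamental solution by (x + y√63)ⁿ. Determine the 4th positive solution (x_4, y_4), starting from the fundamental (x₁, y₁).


Step 1: Find the fundamental solution (x₁, y₁) of x² - 63y² = 1.
  Expand √63 as a continued fraction. a₀ = ⌊√63⌋ = 7; iterate m_{k+1} = d_k·a_k − m_k, d_{k+1} = (63 − m_{k+1}²)/d_k, a_{k+1} = ⌊(a₀ + m_{k+1})/d_{k+1}⌋ (starting m₀ = 0, d₀ = 1), with convergents p_k = a_k·p_{k-1} + p_{k-2}, q_k = a_k·q_{k-1} + q_{k-2} (p₋₁ = 1, q₋₁ = 0):
  k = 0: a₀ = 7; p₀/q₀ = 7/1; p₀² − 63·q₀² = 49 − 63 = -14.
  k = 1: m = 7, d = 14, a = ⌊(7 + 7)/14⌋ = 1; p/q = (1·7 + 1)/(1·1 + 0) = 8/1; p² − 63·q² = 64 − 63 = 1.
  The first convergent with p² − 63·q² = 1 gives the fundamental solution (x₁, y₁) = (8, 1).
Step 2: Apply the recurrence (x_{n+1}, y_{n+1}) = (x₁x_n + 63y₁y_n, x₁y_n + y₁x_n) repeatedly.
  From (x_1, y_1) = (8, 1): x_2 = 8·8 + 63·1·1 = 127; y_2 = 8·1 + 1·8 = 16.
  From (x_2, y_2) = (127, 16): x_3 = 8·127 + 63·1·16 = 2024; y_3 = 8·16 + 1·127 = 255.
  From (x_3, y_3) = (2024, 255): x_4 = 8·2024 + 63·1·255 = 32257; y_4 = 8·255 + 1·2024 = 4064.
Step 3: Verify x_4² - 63·y_4² = 1040514049 - 1040514048 = 1 (should be 1). ✓

(x_1, y_1) = (8, 1); (x_4, y_4) = (32257, 4064).


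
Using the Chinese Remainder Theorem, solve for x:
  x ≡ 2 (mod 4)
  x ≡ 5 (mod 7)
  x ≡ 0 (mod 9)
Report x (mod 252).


Moduli 4, 7, 9 are pairwise coprime; by CRT there is a unique solution modulo M = 4 · 7 · 9 = 252.
Solve pairwise, accumulating the modulus:
  Start with x ≡ 2 (mod 4).
  Combine with x ≡ 5 (mod 7): since gcd(4, 7) = 1, we get a unique residue mod 28.
    Write x = 2 + 4·t and substitute into x ≡ 5 (mod 7): 4·t ≡ 5 − 2 = 3 (mod 7).
    The inverse of 4 mod 7 is 2 (since 4·2 = 8 = 1·7 + 1), so t ≡ 2·3 = 6 ≡ 6 (mod 7).
    Then x = 2 + 4·6 = 26, valid modulo lcm(4, 7) = 28: x ≡ 26 (mod 28).
  Combine with x ≡ 0 (mod 9): since gcd(28, 9) = 1, we get a unique residue mod 252.
    Write x = 26 + 28·t and substitute into x ≡ 0 (mod 9): 28·t ≡ 0 − 26 = -26 (mod 9).
    Reduce coefficients mod 9: 1·t ≡ 1 (mod 9).
    So t ≡ 1 (mod 9).
    Then x = 26 + 28·1 = 54, valid modulo lcm(28, 9) = 252: x ≡ 54 (mod 252).
Verify: 54 mod 4 = 2 ✓, 54 mod 7 = 5 ✓, 54 mod 9 = 0 ✓.

x ≡ 54 (mod 252).


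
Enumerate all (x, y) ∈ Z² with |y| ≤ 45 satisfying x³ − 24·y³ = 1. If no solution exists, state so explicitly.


The equation is x³ - 24y³ = 1. For fixed y, x³ = 24·y³ + 1, so a solution requires the RHS to be a perfect cube.
Strategy: iterate y from -45 to 45, compute RHS = 24·y³ + 1, and check whether it is a (positive or negative) perfect cube.
Check small values of y:
  y = 0: RHS = 1 = (1)³ ⇒ x = 1 works.
  y = 1: RHS = 25 is not a perfect cube.
  y = -1: RHS = -23 is not a perfect cube.
  y = 2: RHS = 193 is not a perfect cube.
  y = -2: RHS = -191 is not a perfect cube.
  y = 3: RHS = 649 is not a perfect cube.
  y = -3: RHS = -647 is not a perfect cube.
Continuing the search up to |y| = 45 finds no further solutions beyond those listed.
Collected solutions: (1, 0).

Solutions (with |y| ≤ 45): (1, 0).


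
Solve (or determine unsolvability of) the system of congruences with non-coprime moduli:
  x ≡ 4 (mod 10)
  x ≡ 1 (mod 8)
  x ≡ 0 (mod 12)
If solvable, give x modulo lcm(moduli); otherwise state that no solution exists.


Moduli 10, 8, 12 are not pairwise coprime, so CRT works modulo lcm(m_i) when all pairwise compatibility conditions hold.
Pairwise compatibility: gcd(m_i, m_j) must divide a_i - a_j for every pair.
Merge one congruence at a time:
  Start: x ≡ 4 (mod 10).
  Combine with x ≡ 1 (mod 8): gcd(10, 8) = 2, and 1 - 4 = -3 is NOT divisible by 2.
    ⇒ system is inconsistent (no integer solution).

No solution (the system is inconsistent).


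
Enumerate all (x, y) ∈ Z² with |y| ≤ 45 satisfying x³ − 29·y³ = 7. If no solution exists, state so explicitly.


The equation is x³ - 29y³ = 7. For fixed y, x³ = 29·y³ + 7, so a solution requires the RHS to be a perfect cube.
Strategy: iterate y from -45 to 45, compute RHS = 29·y³ + 7, and check whether it is a (positive or negative) perfect cube.
Check small values of y:
  y = 0: RHS = 7 is not a perfect cube.
  y = 1: RHS = 36 is not a perfect cube.
  y = -1: RHS = -22 is not a perfect cube.
  y = 2: RHS = 239 is not a perfect cube.
  y = -2: RHS = -225 is not a perfect cube.
  y = 3: RHS = 790 is not a perfect cube.
  y = -3: RHS = -776 is not a perfect cube.
Continuing the search up to |y| = 45 finds no solutions either.
No (x, y) in the scanned range satisfies the equation.

No integer solutions with |y| ≤ 45.


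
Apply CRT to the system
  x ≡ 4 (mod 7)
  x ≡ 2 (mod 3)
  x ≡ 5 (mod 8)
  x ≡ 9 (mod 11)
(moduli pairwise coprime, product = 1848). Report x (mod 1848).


Product of moduli M = 7 · 3 · 8 · 11 = 1848.
Merge one congruence at a time:
  Start: x ≡ 4 (mod 7).
  Combine with x ≡ 2 (mod 3); new modulus lcm = 21.
    Write x = 4 + 7·t and substitute into x ≡ 2 (mod 3): 7·t ≡ 2 − 4 = -2 (mod 3).
    Reduce coefficients mod 3: 1·t ≡ 1 (mod 3).
    So t ≡ 1 (mod 3).
    Then x = 4 + 7·1 = 11, valid modulo lcm(7, 3) = 21: x ≡ 11 (mod 21).
  Combine with x ≡ 5 (mod 8); new modulus lcm = 168.
    Write x = 11 + 21·t and substitute into x ≡ 5 (mod 8): 21·t ≡ 5 − 11 = -6 (mod 8).
    Reduce coefficients mod 8: 5·t ≡ 2 (mod 8).
    The inverse of 5 mod 8 is 5 (since 5·5 = 25 = 3·8 + 1), so t ≡ 5·2 = 10 ≡ 2 (mod 8).
    Then x = 11 + 21·2 = 53, valid modulo lcm(21, 8) = 168: x ≡ 53 (mod 168).
  Combine with x ≡ 9 (mod 11); new modulus lcm = 1848.
    Write x = 53 + 168·t and substitute into x ≡ 9 (mod 11): 168·t ≡ 9 − 53 = -44 (mod 11).
    Reduce coefficients mod 11: 3·t ≡ 0 (mod 11).
    The inverse of 3 mod 11 is 4 (since 3·4 = 12 = 1·11 + 1), so t ≡ 4·0 = 0 ≡ 0 (mod 11).
    Then x = 53 + 168·0 = 53, valid modulo lcm(168, 11) = 1848: x ≡ 53 (mod 1848).
Verify against each original: 53 mod 7 = 4, 53 mod 3 = 2, 53 mod 8 = 5, 53 mod 11 = 9.

x ≡ 53 (mod 1848).


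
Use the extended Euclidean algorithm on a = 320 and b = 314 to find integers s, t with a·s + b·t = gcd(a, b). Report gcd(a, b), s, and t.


Euclidean algorithm on (320, 314) — divide until remainder is 0:
  320 = 1 · 314 + 6
  314 = 52 · 6 + 2
  6 = 3 · 2 + 0
gcd(320, 314) = 2.
Track Bezout coefficients alongside the remainders: start with r₀ = 320 = a·1 + b·0 (s = 1, t = 0) and r₁ = 314 = a·0 + b·1 (s = 0, t = 1); each new remainder r_{k+1} = r_{k-1} − q_k·r_k inherits s_{k+1} = s_{k-1} − q_k·s_k, t_{k+1} = t_{k-1} − q_k·t_k, so r_k = a·s_k + b·t_k at every step:
  q = 1: r = 6, s = 1 − 1·0 = 1, t = 0 − 1·1 = -1  (check: 320·1 + 314·(-1) = 6)
  q = 52: r = 2, s = 0 − 52·1 = -52, t = 1 − 52·(-1) = 53  (check: 320·(-52) + 314·53 = 2)
The row with r = 2 (the gcd) gives the Bezout coefficients s = -52, t = 53.
Result: 320 · (-52) + 314 · (53) = 2.

gcd(320, 314) = 2; s = -52, t = 53 (check: 320·(-52) + 314·53 = 2).


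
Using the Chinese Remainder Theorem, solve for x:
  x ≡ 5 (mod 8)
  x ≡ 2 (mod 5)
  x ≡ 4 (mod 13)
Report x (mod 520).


Moduli 8, 5, 13 are pairwise coprime; by CRT there is a unique solution modulo M = 8 · 5 · 13 = 520.
Solve pairwise, accumulating the modulus:
  Start with x ≡ 5 (mod 8).
  Combine with x ≡ 2 (mod 5): since gcd(8, 5) = 1, we get a unique residue mod 40.
    Write x = 5 + 8·t and substitute into x ≡ 2 (mod 5): 8·t ≡ 2 − 5 = -3 (mod 5).
    Reduce coefficients mod 5: 3·t ≡ 2 (mod 5).
    The inverse of 3 mod 5 is 2 (since 3·2 = 6 = 1·5 + 1), so t ≡ 2·2 = 4 ≡ 4 (mod 5).
    Then x = 5 + 8·4 = 37, valid modulo lcm(8, 5) = 40: x ≡ 37 (mod 40).
  Combine with x ≡ 4 (mod 13): since gcd(40, 13) = 1, we get a unique residue mod 520.
    Write x = 37 + 40·t and substitute into x ≡ 4 (mod 13): 40·t ≡ 4 − 37 = -33 (mod 13).
    Reduce coefficients mod 13: 1·t ≡ 6 (mod 13).
    So t ≡ 6 (mod 13).
    Then x = 37 + 40·6 = 277, valid modulo lcm(40, 13) = 520: x ≡ 277 (mod 520).
Verify: 277 mod 8 = 5 ✓, 277 mod 5 = 2 ✓, 277 mod 13 = 4 ✓.

x ≡ 277 (mod 520).


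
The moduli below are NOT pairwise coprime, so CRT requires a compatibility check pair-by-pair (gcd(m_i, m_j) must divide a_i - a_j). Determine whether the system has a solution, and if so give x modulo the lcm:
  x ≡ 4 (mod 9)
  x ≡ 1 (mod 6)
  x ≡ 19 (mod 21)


Moduli 9, 6, 21 are not pairwise coprime, so CRT works modulo lcm(m_i) when all pairwise compatibility conditions hold.
Pairwise compatibility: gcd(m_i, m_j) must divide a_i - a_j for every pair.
Merge one congruence at a time:
  Start: x ≡ 4 (mod 9).
  Combine with x ≡ 1 (mod 6): gcd(9, 6) = 3; 1 - 4 = -3, which IS divisible by 3, so compatible.
    Write x = 4 + 9·t and substitute into x ≡ 1 (mod 6): 9·t ≡ 1 − 4 = -3 (mod 6).
    Divide the congruence (and modulus) by g = 3: 3·t ≡ -1 (mod 2).
    Reduce coefficients mod 2: 1·t ≡ 1 (mod 2).
    So t ≡ 1 (mod 2).
    Then x = 4 + 9·1 = 13, valid modulo lcm(9, 6) = 18: x ≡ 13 (mod 18).
  Combine with x ≡ 19 (mod 21): gcd(18, 21) = 3; 19 - 13 = 6, which IS divisible by 3, so compatible.
    Write x = 13 + 18·t and substitute into x ≡ 19 (mod 21): 18·t ≡ 19 − 13 = 6 (mod 21).
    Divide the congruence (and modulus) by g = 3: 6·t ≡ 2 (mod 7).
    The inverse of 6 mod 7 is 6 (since 6·6 = 36 = 5·7 + 1), so t ≡ 6·2 = 12 ≡ 5 (mod 7).
    Then x = 13 + 18·5 = 103, valid modulo lcm(18, 21) = 126: x ≡ 103 (mod 126).
Verify: 103 mod 9 = 4, 103 mod 6 = 1, 103 mod 21 = 19.

x ≡ 103 (mod 126).


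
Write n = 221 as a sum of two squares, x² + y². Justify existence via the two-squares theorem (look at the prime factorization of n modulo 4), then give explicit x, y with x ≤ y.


Step 1: Factor n = 221 = 13 · 17.
Step 2: Check the mod-4 condition on each prime factor: 13 ≡ 1 (mod 4), exponent 1; 17 ≡ 1 (mod 4), exponent 1.
All primes ≡ 3 (mod 4) appear to even exponent (or don't appear), so by the two-squares theorem n IS expressible as a sum of two squares.
Step 3: Build a representation. Here n = 13 · 17 is a product of primes ≡ 1 (mod 4). Each prime p ≡ 1 (mod 4) is itself a sum of two squares; find a² by testing p − a² for a perfect square:
  13: 13 − 1² = 12, 13 − 2² = 9 = 3² ⇒ 13 = 2² + 3².
  17: 17 − 1² = 16 = 4² ⇒ 17 = 1² + 4².
  Combine using the Brahmagupta–Fibonacci identity (a² + b²)(c² + d²) = (ac − bd)² + (ad + bc)² = (ac + bd)² + (ad − bc)²:
  13 · 17 = 221: from (2² + 3²)(1² + 4²), take (2·1 − 3·4, 2·4 + 3·1) = (2 − 12, 8 + 3) = (-10, 11); dropping signs (only squares matter) gives (10, 11); check 10² + 11² = 100 + 121 = 221 ✓.
Step 4: Order so x ≤ y and verify: 10² + 11² = 100 + 121 = 221 = n. ✓

n = 221 = 10² + 11² (one valid representation with x ≤ y).


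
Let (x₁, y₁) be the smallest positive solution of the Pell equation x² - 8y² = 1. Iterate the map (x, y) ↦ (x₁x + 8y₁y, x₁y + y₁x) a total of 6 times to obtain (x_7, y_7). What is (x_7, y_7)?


Step 1: Find the fundamental solution (x₁, y₁) of x² - 8y² = 1.
  Expand √8 as a continued fraction. a₀ = ⌊√8⌋ = 2; iterate m_{k+1} = d_k·a_k − m_k, d_{k+1} = (8 − m_{k+1}²)/d_k, a_{k+1} = ⌊(a₀ + m_{k+1})/d_{k+1}⌋ (starting m₀ = 0, d₀ = 1), with convergents p_k = a_k·p_{k-1} + p_{k-2}, q_k = a_k·q_{k-1} + q_{k-2} (p₋₁ = 1, q₋₁ = 0):
  k = 0: a₀ = 2; p₀/q₀ = 2/1; p₀² − 8·q₀² = 4 − 8 = -4.
  k = 1: m = 2, d = 4, a = ⌊(2 + 2)/4⌋ = 1; p/q = (1·2 + 1)/(1·1 + 0) = 3/1; p² − 8·q² = 9 − 8 = 1.
  The first convergent with p² − 8·q² = 1 gives the fundamental solution (x₁, y₁) = (3, 1).
Step 2: Apply the recurrence (x_{n+1}, y_{n+1}) = (x₁x_n + 8y₁y_n, x₁y_n + y₁x_n) repeatedly.
  From (x_1, y_1) = (3, 1): x_2 = 3·3 + 8·1·1 = 17; y_2 = 3·1 + 1·3 = 6.
  From (x_2, y_2) = (17, 6): x_3 = 3·17 + 8·1·6 = 99; y_3 = 3·6 + 1·17 = 35.
  From (x_3, y_3) = (99, 35): x_4 = 3·99 + 8·1·35 = 577; y_4 = 3·35 + 1·99 = 204.
  From (x_4, y_4) = (577, 204): x_5 = 3·577 + 8·1·204 = 3363; y_5 = 3·204 + 1·577 = 1189.
  From (x_5, y_5) = (3363, 1189): x_6 = 3·3363 + 8·1·1189 = 19601; y_6 = 3·1189 + 1·3363 = 6930.
  From (x_6, y_6) = (19601, 6930): x_7 = 3·19601 + 8·1·6930 = 114243; y_7 = 3·6930 + 1·19601 = 40391.
Step 3: Verify x_7² - 8·y_7² = 13051463049 - 13051463048 = 1 (should be 1). ✓

(x_1, y_1) = (3, 1); (x_7, y_7) = (114243, 40391).


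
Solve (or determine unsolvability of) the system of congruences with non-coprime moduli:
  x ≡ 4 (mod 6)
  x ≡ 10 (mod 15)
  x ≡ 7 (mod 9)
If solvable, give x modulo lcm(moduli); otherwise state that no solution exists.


Moduli 6, 15, 9 are not pairwise coprime, so CRT works modulo lcm(m_i) when all pairwise compatibility conditions hold.
Pairwise compatibility: gcd(m_i, m_j) must divide a_i - a_j for every pair.
Merge one congruence at a time:
  Start: x ≡ 4 (mod 6).
  Combine with x ≡ 10 (mod 15): gcd(6, 15) = 3; 10 - 4 = 6, which IS divisible by 3, so compatible.
    Write x = 4 + 6·t and substitute into x ≡ 10 (mod 15): 6·t ≡ 10 − 4 = 6 (mod 15).
    Divide the congruence (and modulus) by g = 3: 2·t ≡ 2 (mod 5).
    The inverse of 2 mod 5 is 3 (since 2·3 = 6 = 1·5 + 1), so t ≡ 3·2 = 6 ≡ 1 (mod 5).
    Then x = 4 + 6·1 = 10, valid modulo lcm(6, 15) = 30: x ≡ 10 (mod 30).
  Combine with x ≡ 7 (mod 9): gcd(30, 9) = 3; 7 - 10 = -3, which IS divisible by 3, so compatible.
    Write x = 10 + 30·t and substitute into x ≡ 7 (mod 9): 30·t ≡ 7 − 10 = -3 (mod 9).
    Divide the congruence (and modulus) by g = 3: 10·t ≡ -1 (mod 3).
    Reduce coefficients mod 3: 1·t ≡ 2 (mod 3).
    So t ≡ 2 (mod 3).
    Then x = 10 + 30·2 = 70, valid modulo lcm(30, 9) = 90: x ≡ 70 (mod 90).
Verify: 70 mod 6 = 4, 70 mod 15 = 10, 70 mod 9 = 7.

x ≡ 70 (mod 90).


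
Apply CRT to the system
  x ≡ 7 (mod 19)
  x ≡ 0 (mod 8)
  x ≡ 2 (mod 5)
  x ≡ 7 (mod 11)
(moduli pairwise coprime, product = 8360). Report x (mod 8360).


Product of moduli M = 19 · 8 · 5 · 11 = 8360.
Merge one congruence at a time:
  Start: x ≡ 7 (mod 19).
  Combine with x ≡ 0 (mod 8); new modulus lcm = 152.
    Write x = 7 + 19·t and substitute into x ≡ 0 (mod 8): 19·t ≡ 0 − 7 = -7 (mod 8).
    Reduce coefficients mod 8: 3·t ≡ 1 (mod 8).
    The inverse of 3 mod 8 is 3 (since 3·3 = 9 = 1·8 + 1), so t ≡ 3·1 = 3 ≡ 3 (mod 8).
    Then x = 7 + 19·3 = 64, valid modulo lcm(19, 8) = 152: x ≡ 64 (mod 152).
  Combine with x ≡ 2 (mod 5); new modulus lcm = 760.
    Write x = 64 + 152·t and substitute into x ≡ 2 (mod 5): 152·t ≡ 2 − 64 = -62 (mod 5).
    Reduce coefficients mod 5: 2·t ≡ 3 (mod 5).
    The inverse of 2 mod 5 is 3 (since 2·3 = 6 = 1·5 + 1), so t ≡ 3·3 = 9 ≡ 4 (mod 5).
    Then x = 64 + 152·4 = 672, valid modulo lcm(152, 5) = 760: x ≡ 672 (mod 760).
  Combine with x ≡ 7 (mod 11); new modulus lcm = 8360.
    Write x = 672 + 760·t and substitute into x ≡ 7 (mod 11): 760·t ≡ 7 − 672 = -665 (mod 11).
    Reduce coefficients mod 11: 1·t ≡ 6 (mod 11).
    So t ≡ 6 (mod 11).
    Then x = 672 + 760·6 = 5232, valid modulo lcm(760, 11) = 8360: x ≡ 5232 (mod 8360).
Verify against each original: 5232 mod 19 = 7, 5232 mod 8 = 0, 5232 mod 5 = 2, 5232 mod 11 = 7.

x ≡ 5232 (mod 8360).


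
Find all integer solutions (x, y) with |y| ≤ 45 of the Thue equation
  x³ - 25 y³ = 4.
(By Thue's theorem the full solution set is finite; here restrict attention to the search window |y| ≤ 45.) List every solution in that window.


The equation is x³ - 25y³ = 4. For fixed y, x³ = 25·y³ + 4, so a solution requires the RHS to be a perfect cube.
Strategy: iterate y from -45 to 45, compute RHS = 25·y³ + 4, and check whether it is a (positive or negative) perfect cube.
Check small values of y:
  y = 0: RHS = 4 is not a perfect cube.
  y = 1: RHS = 29 is not a perfect cube.
  y = -1: RHS = -21 is not a perfect cube.
  y = 2: RHS = 204 is not a perfect cube.
  y = -2: RHS = -196 is not a perfect cube.
  y = 3: RHS = 679 is not a perfect cube.
  y = -3: RHS = -671 is not a perfect cube.
Continuing the search up to |y| = 45 finds no solutions either.
No (x, y) in the scanned range satisfies the equation.

No integer solutions with |y| ≤ 45.


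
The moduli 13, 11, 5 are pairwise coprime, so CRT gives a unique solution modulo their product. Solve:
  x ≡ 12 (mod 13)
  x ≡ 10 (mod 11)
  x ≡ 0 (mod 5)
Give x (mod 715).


Moduli 13, 11, 5 are pairwise coprime; by CRT there is a unique solution modulo M = 13 · 11 · 5 = 715.
Solve pairwise, accumulating the modulus:
  Start with x ≡ 12 (mod 13).
  Combine with x ≡ 10 (mod 11): since gcd(13, 11) = 1, we get a unique residue mod 143.
    Write x = 12 + 13·t and substitute into x ≡ 10 (mod 11): 13·t ≡ 10 − 12 = -2 (mod 11).
    Reduce coefficients mod 11: 2·t ≡ 9 (mod 11).
    The inverse of 2 mod 11 is 6 (since 2·6 = 12 = 1·11 + 1), so t ≡ 6·9 = 54 ≡ 10 (mod 11).
    Then x = 12 + 13·10 = 142, valid modulo lcm(13, 11) = 143: x ≡ 142 (mod 143).
  Combine with x ≡ 0 (mod 5): since gcd(143, 5) = 1, we get a unique residue mod 715.
    Write x = 142 + 143·t and substitute into x ≡ 0 (mod 5): 143·t ≡ 0 − 142 = -142 (mod 5).
    Reduce coefficients mod 5: 3·t ≡ 3 (mod 5).
    The inverse of 3 mod 5 is 2 (since 3·2 = 6 = 1·5 + 1), so t ≡ 2·3 = 6 ≡ 1 (mod 5).
    Then x = 142 + 143·1 = 285, valid modulo lcm(143, 5) = 715: x ≡ 285 (mod 715).
Verify: 285 mod 13 = 12 ✓, 285 mod 11 = 10 ✓, 285 mod 5 = 0 ✓.

x ≡ 285 (mod 715).


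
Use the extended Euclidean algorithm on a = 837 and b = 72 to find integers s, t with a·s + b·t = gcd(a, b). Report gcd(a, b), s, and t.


Euclidean algorithm on (837, 72) — divide until remainder is 0:
  837 = 11 · 72 + 45
  72 = 1 · 45 + 27
  45 = 1 · 27 + 18
  27 = 1 · 18 + 9
  18 = 2 · 9 + 0
gcd(837, 72) = 9.
Track Bezout coefficients alongside the remainders: start with r₀ = 837 = a·1 + b·0 (s = 1, t = 0) and r₁ = 72 = a·0 + b·1 (s = 0, t = 1); each new remainder r_{k+1} = r_{k-1} − q_k·r_k inherits s_{k+1} = s_{k-1} − q_k·s_k, t_{k+1} = t_{k-1} − q_k·t_k, so r_k = a·s_k + b·t_k at every step:
  q = 11: r = 45, s = 1 − 11·0 = 1, t = 0 − 11·1 = -11  (check: 837·1 + 72·(-11) = 45)
  q = 1: r = 27, s = 0 − 1·1 = -1, t = 1 − 1·(-11) = 12  (check: 837·(-1) + 72·12 = 27)
  q = 1: r = 18, s = 1 − 1·(-1) = 2, t = -11 − 1·12 = -23  (check: 837·2 + 72·(-23) = 18)
  q = 1: r = 9, s = -1 − 1·2 = -3, t = 12 − 1·(-23) = 35  (check: 837·(-3) + 72·35 = 9)
The row with r = 9 (the gcd) gives the Bezout coefficients s = -3, t = 35.
Result: 837 · (-3) + 72 · (35) = 9.

gcd(837, 72) = 9; s = -3, t = 35 (check: 837·(-3) + 72·35 = 9).
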